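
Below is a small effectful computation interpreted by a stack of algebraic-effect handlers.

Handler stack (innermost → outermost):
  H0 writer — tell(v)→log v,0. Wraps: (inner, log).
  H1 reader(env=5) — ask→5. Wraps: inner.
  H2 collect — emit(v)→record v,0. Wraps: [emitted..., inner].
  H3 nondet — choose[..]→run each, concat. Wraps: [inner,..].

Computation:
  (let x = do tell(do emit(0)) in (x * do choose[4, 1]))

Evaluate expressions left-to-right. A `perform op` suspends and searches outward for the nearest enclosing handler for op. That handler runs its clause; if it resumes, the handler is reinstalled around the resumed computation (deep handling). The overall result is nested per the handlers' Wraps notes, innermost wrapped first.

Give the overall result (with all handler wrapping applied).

Answer: [[0, (0, (0))], [0, (0, (0))]]

Step-by-step:
emit(0) @ H2 ⇒ out+=0
tell(0) @ H0 ⇒ log+=0
choose[4, 1] @ H3
  branch[0] choose=4:
    H0 returns (0, (0))
    H1 returns (0, (0))
    H2 returns [0, (0, (0))]
    H3 returns [[0, (0, (0))]]
  branch[1] choose=1:
    H0 returns (0, (0))
    H1 returns (0, (0))
    H2 returns [0, (0, (0))]
    H3 returns [[0, (0, (0))]]
= [[0, (0, (0))], [0, (0, (0))]]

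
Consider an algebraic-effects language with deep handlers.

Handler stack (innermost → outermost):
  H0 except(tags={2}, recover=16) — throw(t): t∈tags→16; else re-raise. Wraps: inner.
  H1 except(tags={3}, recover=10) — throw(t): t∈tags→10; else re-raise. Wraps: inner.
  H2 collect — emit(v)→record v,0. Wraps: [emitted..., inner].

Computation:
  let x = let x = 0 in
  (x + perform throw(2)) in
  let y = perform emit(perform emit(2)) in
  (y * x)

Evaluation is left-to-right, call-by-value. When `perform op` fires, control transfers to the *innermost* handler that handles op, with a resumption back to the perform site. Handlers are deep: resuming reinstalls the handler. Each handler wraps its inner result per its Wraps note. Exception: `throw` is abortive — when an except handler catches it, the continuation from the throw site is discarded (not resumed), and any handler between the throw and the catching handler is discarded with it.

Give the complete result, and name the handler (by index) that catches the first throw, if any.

Evaluation trace:
throw(2) @ H0 caught ⇒ 16
H1 returns 16
H2 returns [16]
= [16]

Answer: [16] ; first throw caught by: H0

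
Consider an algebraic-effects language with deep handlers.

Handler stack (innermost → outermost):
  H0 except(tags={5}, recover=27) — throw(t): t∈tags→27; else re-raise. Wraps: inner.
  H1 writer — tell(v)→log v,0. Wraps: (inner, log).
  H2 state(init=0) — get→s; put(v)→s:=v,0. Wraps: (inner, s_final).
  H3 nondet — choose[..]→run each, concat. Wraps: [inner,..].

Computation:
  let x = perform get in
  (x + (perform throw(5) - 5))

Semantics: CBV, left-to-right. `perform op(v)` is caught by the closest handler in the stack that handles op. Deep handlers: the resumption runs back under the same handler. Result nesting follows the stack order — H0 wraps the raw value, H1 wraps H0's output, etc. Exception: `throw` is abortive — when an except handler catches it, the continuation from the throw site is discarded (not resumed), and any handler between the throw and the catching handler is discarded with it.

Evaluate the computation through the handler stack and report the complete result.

Answer: [((27, ()), 0)]

Step-by-step:
get @ H2 ⇒ 0
throw(5) @ H0 caught ⇒ 27
H1 returns (27, ())
H2 returns ((27, ()), 0)
H3 returns [((27, ()), 0)]
= [((27, ()), 0)]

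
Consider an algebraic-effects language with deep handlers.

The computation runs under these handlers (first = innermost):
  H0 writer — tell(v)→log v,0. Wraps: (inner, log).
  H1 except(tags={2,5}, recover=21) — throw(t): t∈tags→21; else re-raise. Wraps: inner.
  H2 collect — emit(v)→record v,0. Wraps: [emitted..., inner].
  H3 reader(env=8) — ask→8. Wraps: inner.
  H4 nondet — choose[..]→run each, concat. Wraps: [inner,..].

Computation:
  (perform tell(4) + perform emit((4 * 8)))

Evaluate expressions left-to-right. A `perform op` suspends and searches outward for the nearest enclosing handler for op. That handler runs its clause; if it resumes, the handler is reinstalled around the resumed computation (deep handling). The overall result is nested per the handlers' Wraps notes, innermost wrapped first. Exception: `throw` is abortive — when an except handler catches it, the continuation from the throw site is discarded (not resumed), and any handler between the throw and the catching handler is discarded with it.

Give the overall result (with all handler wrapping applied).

Step-by-step:
tell(4) @ H0 ⇒ log+=4
emit(32) @ H2 ⇒ out+=32
H0 returns (0, (4))
H1 returns (0, (4))
H2 returns [32, (0, (4))]
H3 returns [32, (0, (4))]
H4 returns [[32, (0, (4))]]
= [[32, (0, (4))]]

Answer: [[32, (0, (4))]]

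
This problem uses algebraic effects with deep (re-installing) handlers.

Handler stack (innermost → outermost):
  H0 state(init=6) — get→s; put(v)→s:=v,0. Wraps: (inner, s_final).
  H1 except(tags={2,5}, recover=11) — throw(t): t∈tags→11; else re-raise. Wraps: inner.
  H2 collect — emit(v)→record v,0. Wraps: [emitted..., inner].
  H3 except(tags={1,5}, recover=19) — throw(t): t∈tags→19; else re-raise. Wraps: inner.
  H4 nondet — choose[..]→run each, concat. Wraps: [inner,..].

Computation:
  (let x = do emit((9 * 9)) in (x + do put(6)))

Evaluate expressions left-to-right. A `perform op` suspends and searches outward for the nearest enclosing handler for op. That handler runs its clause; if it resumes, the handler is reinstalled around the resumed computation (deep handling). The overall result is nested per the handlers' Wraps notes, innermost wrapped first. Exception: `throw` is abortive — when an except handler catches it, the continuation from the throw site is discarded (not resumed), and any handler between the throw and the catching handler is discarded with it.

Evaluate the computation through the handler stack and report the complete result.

Answer: [[81, (0, 6)]]

Step-by-step:
emit(81) @ H2 ⇒ out+=81
put(6) @ H0 ⇒ s:=6
H0 returns (0, 6)
H1 returns (0, 6)
H2 returns [81, (0, 6)]
H3 returns [81, (0, 6)]
H4 returns [[81, (0, 6)]]
= [[81, (0, 6)]]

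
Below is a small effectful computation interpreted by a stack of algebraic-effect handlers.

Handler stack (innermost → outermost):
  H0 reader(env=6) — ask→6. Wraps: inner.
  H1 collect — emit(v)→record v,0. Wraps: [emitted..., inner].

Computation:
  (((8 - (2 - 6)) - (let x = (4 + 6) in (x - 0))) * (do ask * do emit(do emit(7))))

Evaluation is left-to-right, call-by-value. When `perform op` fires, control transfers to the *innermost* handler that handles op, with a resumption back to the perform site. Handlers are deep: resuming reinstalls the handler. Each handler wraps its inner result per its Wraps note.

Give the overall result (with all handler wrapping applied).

Answer: [7, 0, 0]

Step-by-step:
ask @ H0 ⇒ 6
emit(7) @ H1 ⇒ out+=7
emit(0) @ H1 ⇒ out+=0
H0 returns 0
H1 returns [7, 0, 0]
= [7, 0, 0]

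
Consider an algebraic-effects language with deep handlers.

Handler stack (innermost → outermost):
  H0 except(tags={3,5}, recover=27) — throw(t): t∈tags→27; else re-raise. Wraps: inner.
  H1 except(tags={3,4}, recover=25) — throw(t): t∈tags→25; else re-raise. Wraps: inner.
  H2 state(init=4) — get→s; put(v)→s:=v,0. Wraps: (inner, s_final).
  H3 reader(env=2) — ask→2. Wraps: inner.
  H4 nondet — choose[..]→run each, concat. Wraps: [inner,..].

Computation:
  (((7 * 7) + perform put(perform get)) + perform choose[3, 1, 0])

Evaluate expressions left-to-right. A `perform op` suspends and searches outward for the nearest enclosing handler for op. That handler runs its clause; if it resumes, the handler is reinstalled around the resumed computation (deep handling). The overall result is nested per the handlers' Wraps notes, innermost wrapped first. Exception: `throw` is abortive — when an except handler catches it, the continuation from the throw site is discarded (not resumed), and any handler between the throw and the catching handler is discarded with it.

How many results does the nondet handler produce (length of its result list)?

Answer: 3

Evaluation trace:
get @ H2 ⇒ 4
put(4) @ H2 ⇒ s:=4
choose[3, 1, 0] @ H4
  branch[0] choose=3:
    H0 returns 52
    H1 returns 52
    H2 returns (52, 4)
    H3 returns (52, 4)
    H4 returns [(52, 4)]
  branch[1] choose=1:
    H0 returns 50
    H1 returns 50
    H2 returns (50, 4)
    H3 returns (50, 4)
    H4 returns [(50, 4)]
  branch[2] choose=0:
    H0 returns 49
    H1 returns 49
    H2 returns (49, 4)
    H3 returns (49, 4)
    H4 returns [(49, 4)]
= [(52, 4), (50, 4), (49, 4)]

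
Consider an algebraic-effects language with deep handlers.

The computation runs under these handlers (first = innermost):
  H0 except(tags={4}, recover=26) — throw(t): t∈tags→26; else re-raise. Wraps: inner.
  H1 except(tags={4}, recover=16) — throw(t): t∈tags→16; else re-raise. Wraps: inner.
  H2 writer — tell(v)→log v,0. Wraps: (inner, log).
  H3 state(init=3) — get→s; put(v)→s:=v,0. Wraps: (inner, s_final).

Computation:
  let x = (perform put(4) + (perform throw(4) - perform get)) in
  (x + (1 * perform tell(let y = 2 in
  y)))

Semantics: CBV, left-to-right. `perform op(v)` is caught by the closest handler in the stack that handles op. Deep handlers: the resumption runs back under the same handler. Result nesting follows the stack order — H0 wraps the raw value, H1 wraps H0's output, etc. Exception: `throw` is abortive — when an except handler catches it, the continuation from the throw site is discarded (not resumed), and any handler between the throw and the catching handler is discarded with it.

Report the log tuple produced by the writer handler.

Evaluation trace:
put(4) @ H3 ⇒ s:=4
throw(4) @ H0 caught ⇒ 26
H1 returns 26
H2 returns (26, ())
H3 returns ((26, ()), 4)
= ((26, ()), 4)

Answer: ()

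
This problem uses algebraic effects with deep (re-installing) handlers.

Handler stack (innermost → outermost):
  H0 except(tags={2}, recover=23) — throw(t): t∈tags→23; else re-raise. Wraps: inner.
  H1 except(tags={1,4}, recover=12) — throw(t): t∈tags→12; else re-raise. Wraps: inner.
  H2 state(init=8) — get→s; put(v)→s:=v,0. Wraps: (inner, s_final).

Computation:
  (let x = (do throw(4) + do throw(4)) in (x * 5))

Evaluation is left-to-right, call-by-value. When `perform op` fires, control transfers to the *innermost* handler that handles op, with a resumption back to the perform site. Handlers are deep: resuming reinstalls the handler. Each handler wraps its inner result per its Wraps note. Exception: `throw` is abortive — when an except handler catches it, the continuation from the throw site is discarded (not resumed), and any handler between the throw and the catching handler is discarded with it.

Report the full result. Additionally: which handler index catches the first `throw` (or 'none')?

Answer: (12, 8) ; first throw caught by: H1

Working:
throw(4) @ H0 re-raised
throw(4) @ H1 caught ⇒ 12
H2 returns (12, 8)
= (12, 8)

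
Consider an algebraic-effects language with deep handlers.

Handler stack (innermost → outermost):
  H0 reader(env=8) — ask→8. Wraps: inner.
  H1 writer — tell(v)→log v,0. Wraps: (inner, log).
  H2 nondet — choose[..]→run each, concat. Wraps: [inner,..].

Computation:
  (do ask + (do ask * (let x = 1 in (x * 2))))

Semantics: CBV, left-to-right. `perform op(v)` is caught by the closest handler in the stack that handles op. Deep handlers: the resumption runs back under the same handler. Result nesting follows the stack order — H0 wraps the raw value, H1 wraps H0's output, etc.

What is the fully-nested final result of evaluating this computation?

Step-by-step:
ask @ H0 ⇒ 8
ask @ H0 ⇒ 8
H0 returns 24
H1 returns (24, ())
H2 returns [(24, ())]
= [(24, ())]

Answer: [(24, ())]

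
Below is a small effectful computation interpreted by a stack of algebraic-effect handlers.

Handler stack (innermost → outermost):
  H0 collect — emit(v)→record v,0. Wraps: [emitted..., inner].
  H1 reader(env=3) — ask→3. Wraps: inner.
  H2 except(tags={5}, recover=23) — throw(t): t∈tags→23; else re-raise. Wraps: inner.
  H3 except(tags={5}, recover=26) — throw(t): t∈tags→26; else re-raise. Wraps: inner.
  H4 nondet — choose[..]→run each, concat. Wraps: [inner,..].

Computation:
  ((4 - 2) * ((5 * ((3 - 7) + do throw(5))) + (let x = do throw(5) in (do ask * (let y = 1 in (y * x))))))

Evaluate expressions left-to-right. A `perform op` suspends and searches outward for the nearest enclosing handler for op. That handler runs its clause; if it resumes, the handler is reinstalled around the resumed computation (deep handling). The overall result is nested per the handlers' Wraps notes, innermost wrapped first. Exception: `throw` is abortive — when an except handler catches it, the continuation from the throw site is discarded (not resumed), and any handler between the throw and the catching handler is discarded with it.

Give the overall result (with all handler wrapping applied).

Evaluation trace:
throw(5) @ H2 caught ⇒ 23
H3 returns 23
H4 returns [23]
= [23]

Answer: [23]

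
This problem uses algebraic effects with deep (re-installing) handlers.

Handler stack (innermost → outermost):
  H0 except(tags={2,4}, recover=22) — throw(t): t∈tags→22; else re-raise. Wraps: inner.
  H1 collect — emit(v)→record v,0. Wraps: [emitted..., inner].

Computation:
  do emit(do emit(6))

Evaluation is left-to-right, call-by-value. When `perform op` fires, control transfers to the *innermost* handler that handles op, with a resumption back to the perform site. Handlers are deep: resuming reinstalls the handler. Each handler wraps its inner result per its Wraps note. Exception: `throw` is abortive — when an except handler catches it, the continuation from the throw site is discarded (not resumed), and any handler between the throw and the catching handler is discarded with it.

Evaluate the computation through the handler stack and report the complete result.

Answer: [6, 0, 0]

Step-by-step:
emit(6) @ H1 ⇒ out+=6
emit(0) @ H1 ⇒ out+=0
H0 returns 0
H1 returns [6, 0, 0]
= [6, 0, 0]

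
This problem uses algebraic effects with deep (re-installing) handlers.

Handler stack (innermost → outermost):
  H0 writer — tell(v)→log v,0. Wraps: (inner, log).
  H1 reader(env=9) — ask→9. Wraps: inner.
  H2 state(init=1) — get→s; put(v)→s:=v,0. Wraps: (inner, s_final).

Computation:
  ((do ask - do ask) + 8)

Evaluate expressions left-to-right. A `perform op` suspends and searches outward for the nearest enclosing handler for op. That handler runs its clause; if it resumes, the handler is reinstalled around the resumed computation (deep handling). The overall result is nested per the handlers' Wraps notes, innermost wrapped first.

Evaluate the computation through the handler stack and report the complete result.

Step-by-step:
ask @ H1 ⇒ 9
ask @ H1 ⇒ 9
H0 returns (8, ())
H1 returns (8, ())
H2 returns ((8, ()), 1)
= ((8, ()), 1)

Answer: ((8, ()), 1)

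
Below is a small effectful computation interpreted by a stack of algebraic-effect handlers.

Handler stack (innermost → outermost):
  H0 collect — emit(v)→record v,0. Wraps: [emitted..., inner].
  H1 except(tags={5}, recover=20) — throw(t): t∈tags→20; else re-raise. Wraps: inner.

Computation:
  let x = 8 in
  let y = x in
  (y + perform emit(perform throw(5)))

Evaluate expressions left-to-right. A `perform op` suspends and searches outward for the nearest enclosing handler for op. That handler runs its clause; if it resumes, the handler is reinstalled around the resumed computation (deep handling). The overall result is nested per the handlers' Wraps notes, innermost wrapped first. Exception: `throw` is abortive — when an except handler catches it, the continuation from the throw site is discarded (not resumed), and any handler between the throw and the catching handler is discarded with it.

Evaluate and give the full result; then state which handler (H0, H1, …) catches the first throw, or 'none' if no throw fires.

Working:
throw(5) @ H1 caught ⇒ 20
= 20

Answer: 20 ; first throw caught by: H1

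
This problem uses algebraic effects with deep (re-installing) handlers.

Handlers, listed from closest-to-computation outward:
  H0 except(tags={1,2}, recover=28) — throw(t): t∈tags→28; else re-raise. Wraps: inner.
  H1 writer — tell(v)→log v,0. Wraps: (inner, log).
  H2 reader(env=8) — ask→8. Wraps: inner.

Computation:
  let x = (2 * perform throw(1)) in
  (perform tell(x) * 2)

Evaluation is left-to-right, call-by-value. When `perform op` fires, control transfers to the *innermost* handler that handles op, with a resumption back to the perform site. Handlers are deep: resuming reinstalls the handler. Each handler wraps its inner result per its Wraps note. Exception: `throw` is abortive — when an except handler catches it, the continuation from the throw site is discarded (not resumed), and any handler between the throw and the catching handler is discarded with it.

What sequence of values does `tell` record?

Evaluation trace:
throw(1) @ H0 caught ⇒ 28
H1 returns (28, ())
H2 returns (28, ())
= (28, ())

Answer: ()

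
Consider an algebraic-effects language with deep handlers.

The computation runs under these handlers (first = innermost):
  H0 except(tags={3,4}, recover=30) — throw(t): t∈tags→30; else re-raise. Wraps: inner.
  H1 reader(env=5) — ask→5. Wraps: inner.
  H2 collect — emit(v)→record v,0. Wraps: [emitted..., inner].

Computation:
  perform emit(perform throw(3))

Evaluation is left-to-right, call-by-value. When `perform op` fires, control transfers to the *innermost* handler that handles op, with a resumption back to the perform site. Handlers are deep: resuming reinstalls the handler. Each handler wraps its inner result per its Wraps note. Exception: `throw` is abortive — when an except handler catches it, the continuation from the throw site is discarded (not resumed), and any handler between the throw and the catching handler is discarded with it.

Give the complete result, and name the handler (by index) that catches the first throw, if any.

Working:
throw(3) @ H0 caught ⇒ 30
H1 returns 30
H2 returns [30]
= [30]

Answer: [30] ; first throw caught by: H0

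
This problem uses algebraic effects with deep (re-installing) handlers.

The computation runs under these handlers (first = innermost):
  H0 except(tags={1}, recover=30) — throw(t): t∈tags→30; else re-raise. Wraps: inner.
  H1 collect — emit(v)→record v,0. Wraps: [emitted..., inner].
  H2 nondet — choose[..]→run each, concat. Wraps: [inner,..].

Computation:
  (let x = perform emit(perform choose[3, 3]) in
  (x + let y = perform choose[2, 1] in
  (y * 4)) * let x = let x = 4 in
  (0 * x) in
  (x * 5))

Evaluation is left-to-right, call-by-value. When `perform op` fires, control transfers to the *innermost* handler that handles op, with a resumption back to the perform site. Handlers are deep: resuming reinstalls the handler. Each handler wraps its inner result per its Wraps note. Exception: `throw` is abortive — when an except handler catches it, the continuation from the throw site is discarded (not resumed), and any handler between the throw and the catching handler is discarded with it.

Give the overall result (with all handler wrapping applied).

Answer: [[3, 0], [3, 0], [3, 0], [3, 0]]

Step-by-step:
choose[3, 3] @ H2
  branch[0] choose=3:
    emit(3) @ H1 ⇒ out+=3
    choose[2, 1] @ H2
      branch[0] choose=2:
        H0 returns 0
        H1 returns [3, 0]
        H2 returns [[3, 0]]
      branch[1] choose=1:
        H0 returns 0
        H1 returns [3, 0]
        H2 returns [[3, 0]]
  branch[1] choose=3:
    emit(3) @ H1 ⇒ out+=3
    choose[2, 1] @ H2
      branch[0] choose=2:
        H0 returns 0
        H1 returns [3, 0]
        H2 returns [[3, 0]]
      branch[1] choose=1:
        H0 returns 0
        H1 returns [3, 0]
        H2 returns [[3, 0]]
= [[3, 0], [3, 0], [3, 0], [3, 0]]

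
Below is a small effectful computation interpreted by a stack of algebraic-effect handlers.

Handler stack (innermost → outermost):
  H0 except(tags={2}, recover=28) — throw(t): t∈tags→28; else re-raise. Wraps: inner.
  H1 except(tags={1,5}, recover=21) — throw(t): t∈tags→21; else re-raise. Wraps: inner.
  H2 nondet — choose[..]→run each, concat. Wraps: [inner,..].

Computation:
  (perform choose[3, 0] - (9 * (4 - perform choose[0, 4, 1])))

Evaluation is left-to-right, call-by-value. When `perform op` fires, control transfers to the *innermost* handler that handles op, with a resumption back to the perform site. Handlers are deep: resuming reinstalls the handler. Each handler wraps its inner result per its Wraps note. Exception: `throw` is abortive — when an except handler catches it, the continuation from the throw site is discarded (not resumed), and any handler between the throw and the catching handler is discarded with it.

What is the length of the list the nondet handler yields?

Working:
choose[3, 0] @ H2
  branch[0] choose=3:
    choose[0, 4, 1] @ H2
      branch[0] choose=0:
        H0 returns -33
        H1 returns -33
        H2 returns [-33]
      branch[1] choose=4:
        H0 returns 3
        H1 returns 3
        H2 returns [3]
      branch[2] choose=1:
        H0 returns -24
        H1 returns -24
        H2 returns [-24]
  branch[1] choose=0:
    choose[0, 4, 1] @ H2
      branch[0] choose=0:
        H0 returns -36
        H1 returns -36
        H2 returns [-36]
      branch[1] choose=4:
        H0 returns 0
        H1 returns 0
        H2 returns [0]
      branch[2] choose=1:
        H0 returns -27
        H1 returns -27
        H2 returns [-27]
= [-33, 3, -24, -36, 0, -27]

Answer: 6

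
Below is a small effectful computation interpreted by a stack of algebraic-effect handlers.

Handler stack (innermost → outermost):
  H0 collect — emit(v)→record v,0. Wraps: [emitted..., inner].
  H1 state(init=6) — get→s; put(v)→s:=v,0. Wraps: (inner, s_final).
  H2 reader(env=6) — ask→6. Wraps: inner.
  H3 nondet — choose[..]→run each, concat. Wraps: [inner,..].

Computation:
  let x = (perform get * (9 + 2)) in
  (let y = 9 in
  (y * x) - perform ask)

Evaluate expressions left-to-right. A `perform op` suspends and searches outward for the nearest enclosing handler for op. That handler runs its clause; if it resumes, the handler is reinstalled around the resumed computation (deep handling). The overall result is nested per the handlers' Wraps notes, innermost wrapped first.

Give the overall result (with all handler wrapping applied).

Answer: [([588], 6)]

Step-by-step:
get @ H1 ⇒ 6
ask @ H2 ⇒ 6
H0 returns [588]
H1 returns ([588], 6)
H2 returns ([588], 6)
H3 returns [([588], 6)]
= [([588], 6)]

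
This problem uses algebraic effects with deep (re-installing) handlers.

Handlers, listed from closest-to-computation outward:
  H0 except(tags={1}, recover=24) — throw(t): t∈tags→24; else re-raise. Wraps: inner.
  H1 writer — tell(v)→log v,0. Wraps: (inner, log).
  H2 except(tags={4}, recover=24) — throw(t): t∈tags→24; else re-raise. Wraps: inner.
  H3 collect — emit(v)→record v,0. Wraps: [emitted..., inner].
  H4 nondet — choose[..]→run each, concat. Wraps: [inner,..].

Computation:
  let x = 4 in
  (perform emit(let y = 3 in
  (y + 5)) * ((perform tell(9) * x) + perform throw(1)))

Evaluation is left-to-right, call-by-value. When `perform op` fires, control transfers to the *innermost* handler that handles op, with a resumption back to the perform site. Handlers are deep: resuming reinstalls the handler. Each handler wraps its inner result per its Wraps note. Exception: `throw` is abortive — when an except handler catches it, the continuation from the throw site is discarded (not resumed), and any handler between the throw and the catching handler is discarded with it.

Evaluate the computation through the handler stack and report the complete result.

Answer: [[8, (24, (9))]]

Working:
emit(8) @ H3 ⇒ out+=8
tell(9) @ H1 ⇒ log+=9
throw(1) @ H0 caught ⇒ 24
H1 returns (24, (9))
H2 returns (24, (9))
H3 returns [8, (24, (9))]
H4 returns [[8, (24, (9))]]
= [[8, (24, (9))]]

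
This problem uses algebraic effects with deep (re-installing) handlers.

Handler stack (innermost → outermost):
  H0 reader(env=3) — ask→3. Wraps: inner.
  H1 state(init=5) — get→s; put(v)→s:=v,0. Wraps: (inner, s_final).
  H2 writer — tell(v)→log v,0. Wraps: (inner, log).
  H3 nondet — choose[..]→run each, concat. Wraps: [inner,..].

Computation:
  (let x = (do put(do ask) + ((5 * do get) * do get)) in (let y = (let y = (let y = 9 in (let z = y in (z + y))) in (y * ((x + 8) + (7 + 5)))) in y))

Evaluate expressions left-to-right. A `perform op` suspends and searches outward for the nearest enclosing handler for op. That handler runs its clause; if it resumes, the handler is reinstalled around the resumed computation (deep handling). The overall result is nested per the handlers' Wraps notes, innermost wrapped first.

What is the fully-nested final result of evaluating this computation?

Working:
ask @ H0 ⇒ 3
put(3) @ H1 ⇒ s:=3
get @ H1 ⇒ 3
get @ H1 ⇒ 3
H0 returns 1170
H1 returns (1170, 3)
H2 returns ((1170, 3), ())
H3 returns [((1170, 3), ())]
= [((1170, 3), ())]

Answer: [((1170, 3), ())]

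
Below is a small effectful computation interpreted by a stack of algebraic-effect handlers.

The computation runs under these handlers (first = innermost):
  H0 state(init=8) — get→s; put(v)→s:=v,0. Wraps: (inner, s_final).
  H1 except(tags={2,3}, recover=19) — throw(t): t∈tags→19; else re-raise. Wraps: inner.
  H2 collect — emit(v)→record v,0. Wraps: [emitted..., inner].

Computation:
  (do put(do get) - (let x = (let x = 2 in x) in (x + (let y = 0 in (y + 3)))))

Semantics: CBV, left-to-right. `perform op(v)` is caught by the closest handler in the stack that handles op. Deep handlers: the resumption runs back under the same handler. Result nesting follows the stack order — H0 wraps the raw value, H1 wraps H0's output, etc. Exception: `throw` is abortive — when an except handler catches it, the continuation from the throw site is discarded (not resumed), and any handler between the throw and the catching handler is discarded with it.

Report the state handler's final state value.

Answer: 8

Step-by-step:
get @ H0 ⇒ 8
put(8) @ H0 ⇒ s:=8
H0 returns (-5, 8)
H1 returns (-5, 8)
H2 returns [(-5, 8)]
= [(-5, 8)]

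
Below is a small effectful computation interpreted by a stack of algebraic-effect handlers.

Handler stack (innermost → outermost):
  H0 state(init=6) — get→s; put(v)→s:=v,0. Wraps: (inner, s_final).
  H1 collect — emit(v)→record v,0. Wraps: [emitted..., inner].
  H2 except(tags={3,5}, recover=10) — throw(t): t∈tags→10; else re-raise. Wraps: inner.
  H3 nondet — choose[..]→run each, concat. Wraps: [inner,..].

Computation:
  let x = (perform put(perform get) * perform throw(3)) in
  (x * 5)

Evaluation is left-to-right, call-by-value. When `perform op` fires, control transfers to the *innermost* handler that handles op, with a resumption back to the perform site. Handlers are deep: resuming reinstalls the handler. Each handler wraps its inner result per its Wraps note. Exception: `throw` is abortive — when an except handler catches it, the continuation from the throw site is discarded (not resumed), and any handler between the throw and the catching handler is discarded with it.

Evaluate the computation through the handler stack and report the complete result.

Working:
get @ H0 ⇒ 6
put(6) @ H0 ⇒ s:=6
throw(3) @ H2 caught ⇒ 10
H3 returns [10]
= [10]

Answer: [10]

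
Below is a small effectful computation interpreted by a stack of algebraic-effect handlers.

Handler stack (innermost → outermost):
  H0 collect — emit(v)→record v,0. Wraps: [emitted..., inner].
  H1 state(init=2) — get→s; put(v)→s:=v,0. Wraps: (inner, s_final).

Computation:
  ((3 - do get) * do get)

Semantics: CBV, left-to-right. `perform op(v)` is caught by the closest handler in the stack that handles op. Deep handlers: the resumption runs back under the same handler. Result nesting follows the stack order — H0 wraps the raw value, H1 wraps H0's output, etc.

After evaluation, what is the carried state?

Answer: 2

Evaluation trace:
get @ H1 ⇒ 2
get @ H1 ⇒ 2
H0 returns [2]
H1 returns ([2], 2)
= ([2], 2)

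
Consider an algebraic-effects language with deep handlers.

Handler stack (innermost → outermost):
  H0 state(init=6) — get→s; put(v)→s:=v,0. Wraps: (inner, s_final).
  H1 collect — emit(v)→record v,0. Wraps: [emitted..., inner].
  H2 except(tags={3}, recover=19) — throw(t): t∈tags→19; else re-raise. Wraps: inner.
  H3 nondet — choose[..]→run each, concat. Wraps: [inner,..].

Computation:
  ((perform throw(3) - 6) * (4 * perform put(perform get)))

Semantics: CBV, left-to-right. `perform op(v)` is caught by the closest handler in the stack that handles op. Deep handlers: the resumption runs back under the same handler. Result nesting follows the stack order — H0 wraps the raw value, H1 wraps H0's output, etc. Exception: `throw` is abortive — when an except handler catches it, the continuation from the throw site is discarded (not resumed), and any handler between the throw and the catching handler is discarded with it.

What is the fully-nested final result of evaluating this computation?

Answer: [19]

Working:
throw(3) @ H2 caught ⇒ 19
H3 returns [19]
= [19]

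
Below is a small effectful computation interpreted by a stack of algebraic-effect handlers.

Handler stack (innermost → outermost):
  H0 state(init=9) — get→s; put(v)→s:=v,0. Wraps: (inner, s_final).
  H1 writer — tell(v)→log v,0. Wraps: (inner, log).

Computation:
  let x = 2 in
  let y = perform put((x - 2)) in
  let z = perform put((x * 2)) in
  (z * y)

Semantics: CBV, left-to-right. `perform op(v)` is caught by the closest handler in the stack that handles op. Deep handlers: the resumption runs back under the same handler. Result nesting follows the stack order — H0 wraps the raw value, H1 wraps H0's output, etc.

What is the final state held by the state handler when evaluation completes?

Working:
put(0) @ H0 ⇒ s:=0
put(4) @ H0 ⇒ s:=4
H0 returns (0, 4)
H1 returns ((0, 4), ())
= ((0, 4), ())

Answer: 4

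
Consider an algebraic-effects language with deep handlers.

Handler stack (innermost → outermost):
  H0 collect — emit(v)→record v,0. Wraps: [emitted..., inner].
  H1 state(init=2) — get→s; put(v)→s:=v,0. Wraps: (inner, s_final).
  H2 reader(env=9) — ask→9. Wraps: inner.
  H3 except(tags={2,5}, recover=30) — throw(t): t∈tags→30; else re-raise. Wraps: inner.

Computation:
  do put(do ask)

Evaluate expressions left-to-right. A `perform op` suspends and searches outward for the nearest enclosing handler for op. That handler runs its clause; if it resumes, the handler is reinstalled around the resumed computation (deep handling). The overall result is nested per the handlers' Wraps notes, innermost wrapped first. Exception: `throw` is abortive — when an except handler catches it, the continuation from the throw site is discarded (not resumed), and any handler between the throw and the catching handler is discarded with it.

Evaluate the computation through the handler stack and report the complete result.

Working:
ask @ H2 ⇒ 9
put(9) @ H1 ⇒ s:=9
H0 returns [0]
H1 returns ([0], 9)
H2 returns ([0], 9)
H3 returns ([0], 9)
= ([0], 9)

Answer: ([0], 9)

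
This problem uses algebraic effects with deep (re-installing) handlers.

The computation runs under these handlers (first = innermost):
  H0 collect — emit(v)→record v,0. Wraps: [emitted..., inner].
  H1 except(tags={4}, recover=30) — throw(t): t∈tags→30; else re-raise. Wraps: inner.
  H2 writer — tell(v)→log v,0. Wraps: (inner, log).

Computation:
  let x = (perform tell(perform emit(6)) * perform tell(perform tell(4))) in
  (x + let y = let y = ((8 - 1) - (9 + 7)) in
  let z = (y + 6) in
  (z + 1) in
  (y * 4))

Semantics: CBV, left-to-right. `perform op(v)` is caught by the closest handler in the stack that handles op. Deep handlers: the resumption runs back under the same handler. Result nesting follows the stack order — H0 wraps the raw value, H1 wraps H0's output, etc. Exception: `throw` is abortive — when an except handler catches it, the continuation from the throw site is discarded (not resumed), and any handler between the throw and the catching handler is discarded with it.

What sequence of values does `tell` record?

Answer: (0, 4, 0)

Evaluation trace:
emit(6) @ H0 ⇒ out+=6
tell(0) @ H2 ⇒ log+=0
tell(4) @ H2 ⇒ log+=4
tell(0) @ H2 ⇒ log+=0
H0 returns [6, -8]
H1 returns [6, -8]
H2 returns ([6, -8], (0, 4, 0))
= ([6, -8], (0, 4, 0))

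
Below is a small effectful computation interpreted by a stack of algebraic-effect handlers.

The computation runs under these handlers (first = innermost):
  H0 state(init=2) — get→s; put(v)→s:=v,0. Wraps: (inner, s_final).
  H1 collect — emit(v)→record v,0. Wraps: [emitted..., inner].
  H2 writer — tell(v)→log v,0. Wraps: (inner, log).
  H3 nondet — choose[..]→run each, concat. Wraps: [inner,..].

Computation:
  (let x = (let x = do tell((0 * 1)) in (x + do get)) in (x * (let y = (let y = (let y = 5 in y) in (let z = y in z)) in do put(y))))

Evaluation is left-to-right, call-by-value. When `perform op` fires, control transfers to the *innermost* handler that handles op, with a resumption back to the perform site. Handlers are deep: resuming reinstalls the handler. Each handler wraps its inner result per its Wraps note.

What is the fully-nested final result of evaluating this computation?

Answer: [([(0, 5)], (0))]

Working:
tell(0) @ H2 ⇒ log+=0
get @ H0 ⇒ 2
put(5) @ H0 ⇒ s:=5
H0 returns (0, 5)
H1 returns [(0, 5)]
H2 returns ([(0, 5)], (0))
H3 returns [([(0, 5)], (0))]
= [([(0, 5)], (0))]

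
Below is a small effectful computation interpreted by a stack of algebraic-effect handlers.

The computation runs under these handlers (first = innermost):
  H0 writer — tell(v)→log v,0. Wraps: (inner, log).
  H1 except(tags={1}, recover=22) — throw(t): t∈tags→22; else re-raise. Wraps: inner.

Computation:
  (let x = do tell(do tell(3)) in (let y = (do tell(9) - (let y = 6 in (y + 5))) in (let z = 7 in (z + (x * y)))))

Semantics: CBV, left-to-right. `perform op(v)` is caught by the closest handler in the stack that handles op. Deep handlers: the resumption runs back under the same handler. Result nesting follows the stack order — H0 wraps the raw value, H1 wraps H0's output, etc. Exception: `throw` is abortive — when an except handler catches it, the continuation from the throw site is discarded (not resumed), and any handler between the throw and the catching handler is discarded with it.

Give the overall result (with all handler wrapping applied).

Answer: (7, (3, 0, 9))

Working:
tell(3) @ H0 ⇒ log+=3
tell(0) @ H0 ⇒ log+=0
tell(9) @ H0 ⇒ log+=9
H0 returns (7, (3, 0, 9))
H1 returns (7, (3, 0, 9))
= (7, (3, 0, 9))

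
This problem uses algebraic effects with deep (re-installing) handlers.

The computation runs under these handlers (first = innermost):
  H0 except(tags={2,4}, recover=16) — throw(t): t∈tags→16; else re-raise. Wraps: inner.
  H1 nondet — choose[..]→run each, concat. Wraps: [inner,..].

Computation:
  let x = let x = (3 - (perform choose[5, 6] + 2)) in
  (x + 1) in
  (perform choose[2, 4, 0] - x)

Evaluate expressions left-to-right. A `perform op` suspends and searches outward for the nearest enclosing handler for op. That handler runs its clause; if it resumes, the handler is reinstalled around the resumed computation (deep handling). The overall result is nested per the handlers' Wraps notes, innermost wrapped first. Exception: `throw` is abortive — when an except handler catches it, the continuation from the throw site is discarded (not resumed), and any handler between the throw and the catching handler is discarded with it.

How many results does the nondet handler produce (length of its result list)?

Answer: 6

Evaluation trace:
choose[5, 6] @ H1
  branch[0] choose=5:
    choose[2, 4, 0] @ H1
      branch[0] choose=2:
        H0 returns 5
        H1 returns [5]
      branch[1] choose=4:
        H0 returns 7
        H1 returns [7]
      branch[2] choose=0:
        H0 returns 3
        H1 returns [3]
  branch[1] choose=6:
    choose[2, 4, 0] @ H1
      branch[0] choose=2:
        H0 returns 6
        H1 returns [6]
      branch[1] choose=4:
        H0 returns 8
        H1 returns [8]
      branch[2] choose=0:
        H0 returns 4
        H1 returns [4]
= [5, 7, 3, 6, 8, 4]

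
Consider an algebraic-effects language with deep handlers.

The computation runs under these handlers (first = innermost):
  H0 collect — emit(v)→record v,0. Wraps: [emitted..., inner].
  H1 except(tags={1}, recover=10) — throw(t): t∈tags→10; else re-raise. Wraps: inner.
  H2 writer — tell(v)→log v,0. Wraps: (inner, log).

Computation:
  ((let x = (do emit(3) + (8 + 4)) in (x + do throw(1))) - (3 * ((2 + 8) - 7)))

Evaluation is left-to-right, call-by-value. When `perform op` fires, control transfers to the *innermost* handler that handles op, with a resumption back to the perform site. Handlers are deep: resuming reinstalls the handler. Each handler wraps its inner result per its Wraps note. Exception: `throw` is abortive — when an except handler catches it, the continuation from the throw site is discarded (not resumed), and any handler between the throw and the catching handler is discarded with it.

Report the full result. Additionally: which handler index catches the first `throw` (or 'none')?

Working:
emit(3) @ H0 ⇒ out+=3
throw(1) @ H1 caught ⇒ 10
H2 returns (10, ())
= (10, ())

Answer: (10, ()) ; first throw caught by: H1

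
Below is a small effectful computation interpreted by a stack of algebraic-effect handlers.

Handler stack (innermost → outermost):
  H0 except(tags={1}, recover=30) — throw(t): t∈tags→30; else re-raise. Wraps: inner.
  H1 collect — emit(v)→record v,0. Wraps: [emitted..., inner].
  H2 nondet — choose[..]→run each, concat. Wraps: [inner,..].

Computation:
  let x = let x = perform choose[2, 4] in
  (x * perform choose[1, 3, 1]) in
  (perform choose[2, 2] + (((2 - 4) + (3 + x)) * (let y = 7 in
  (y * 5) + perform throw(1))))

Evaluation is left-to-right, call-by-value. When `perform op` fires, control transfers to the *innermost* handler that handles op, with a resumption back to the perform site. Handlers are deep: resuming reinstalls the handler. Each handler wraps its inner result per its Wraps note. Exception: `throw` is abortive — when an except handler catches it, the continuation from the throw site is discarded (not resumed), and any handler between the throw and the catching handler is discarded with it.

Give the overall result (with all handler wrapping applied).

Answer: [[30], [30], [30], [30], [30], [30], [30], [30], [30], [30], [30], [30]]

Step-by-step:
choose[2, 4] @ H2
  branch[0] choose=2:
    choose[1, 3, 1] @ H2
      branch[0] choose=1:
        choose[2, 2] @ H2
          branch[0] choose=2:
            throw(1) @ H0 caught ⇒ 30
            H1 returns [30]
            H2 returns [[30]]
          branch[1] choose=2:
            throw(1) @ H0 caught ⇒ 30
            H1 returns [30]
            H2 returns [[30]]
      branch[1] choose=3:
        choose[2, 2] @ H2
          branch[0] choose=2:
            throw(1) @ H0 caught ⇒ 30
            H1 returns [30]
            H2 returns [[30]]
          branch[1] choose=2:
            throw(1) @ H0 caught ⇒ 30
            H1 returns [30]
            H2 returns [[30]]
      branch[2] choose=1:
        choose[2, 2] @ H2
          branch[0] choose=2:
            throw(1) @ H0 caught ⇒ 30
            H1 returns [30]
            H2 returns [[30]]
          branch[1] choose=2:
            throw(1) @ H0 caught ⇒ 30
            H1 returns [30]
            H2 returns [[30]]
  branch[1] choose=4:
    choose[1, 3, 1] @ H2
      branch[0] choose=1:
        choose[2, 2] @ H2
          branch[0] choose=2:
            throw(1) @ H0 caught ⇒ 30
            H1 returns [30]
            H2 returns [[30]]
          branch[1] choose=2:
            throw(1) @ H0 caught ⇒ 30
            H1 returns [30]
            H2 returns [[30]]
      branch[1] choose=3:
        choose[2, 2] @ H2
          branch[0] choose=2:
            throw(1) @ H0 caught ⇒ 30
            H1 returns [30]
            H2 returns [[30]]
          branch[1] choose=2:
            throw(1) @ H0 caught ⇒ 30
            H1 returns [30]
            H2 returns [[30]]
      branch[2] choose=1:
        choose[2, 2] @ H2
          branch[0] choose=2:
            throw(1) @ H0 caught ⇒ 30
            H1 returns [30]
            H2 returns [[30]]
          branch[1] choose=2:
            throw(1) @ H0 caught ⇒ 30
            H1 returns [30]
            H2 returns [[30]]
= [[30], [30], [30], [30], [30], [30], [30], [30], [30], [30], [30], [30]]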